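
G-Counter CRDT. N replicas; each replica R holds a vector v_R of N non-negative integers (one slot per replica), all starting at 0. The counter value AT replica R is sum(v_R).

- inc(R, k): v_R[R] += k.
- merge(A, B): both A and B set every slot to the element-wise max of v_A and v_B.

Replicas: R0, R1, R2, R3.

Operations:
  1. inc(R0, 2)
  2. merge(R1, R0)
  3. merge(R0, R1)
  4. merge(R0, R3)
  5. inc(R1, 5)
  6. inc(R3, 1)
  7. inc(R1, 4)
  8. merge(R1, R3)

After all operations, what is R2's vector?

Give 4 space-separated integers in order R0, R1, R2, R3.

Op 1: inc R0 by 2 -> R0=(2,0,0,0) value=2
Op 2: merge R1<->R0 -> R1=(2,0,0,0) R0=(2,0,0,0)
Op 3: merge R0<->R1 -> R0=(2,0,0,0) R1=(2,0,0,0)
Op 4: merge R0<->R3 -> R0=(2,0,0,0) R3=(2,0,0,0)
Op 5: inc R1 by 5 -> R1=(2,5,0,0) value=7
Op 6: inc R3 by 1 -> R3=(2,0,0,1) value=3
Op 7: inc R1 by 4 -> R1=(2,9,0,0) value=11
Op 8: merge R1<->R3 -> R1=(2,9,0,1) R3=(2,9,0,1)

Answer: 0 0 0 0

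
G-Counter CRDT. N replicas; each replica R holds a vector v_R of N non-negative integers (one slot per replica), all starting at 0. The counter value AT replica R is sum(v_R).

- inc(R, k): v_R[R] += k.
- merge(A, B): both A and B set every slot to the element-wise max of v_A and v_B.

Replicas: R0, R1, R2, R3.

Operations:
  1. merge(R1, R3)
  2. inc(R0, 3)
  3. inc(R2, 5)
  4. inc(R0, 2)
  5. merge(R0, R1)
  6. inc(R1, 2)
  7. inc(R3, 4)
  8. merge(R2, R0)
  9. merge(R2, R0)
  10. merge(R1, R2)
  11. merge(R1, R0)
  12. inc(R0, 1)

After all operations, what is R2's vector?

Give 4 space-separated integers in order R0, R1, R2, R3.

Op 1: merge R1<->R3 -> R1=(0,0,0,0) R3=(0,0,0,0)
Op 2: inc R0 by 3 -> R0=(3,0,0,0) value=3
Op 3: inc R2 by 5 -> R2=(0,0,5,0) value=5
Op 4: inc R0 by 2 -> R0=(5,0,0,0) value=5
Op 5: merge R0<->R1 -> R0=(5,0,0,0) R1=(5,0,0,0)
Op 6: inc R1 by 2 -> R1=(5,2,0,0) value=7
Op 7: inc R3 by 4 -> R3=(0,0,0,4) value=4
Op 8: merge R2<->R0 -> R2=(5,0,5,0) R0=(5,0,5,0)
Op 9: merge R2<->R0 -> R2=(5,0,5,0) R0=(5,0,5,0)
Op 10: merge R1<->R2 -> R1=(5,2,5,0) R2=(5,2,5,0)
Op 11: merge R1<->R0 -> R1=(5,2,5,0) R0=(5,2,5,0)
Op 12: inc R0 by 1 -> R0=(6,2,5,0) value=13

Answer: 5 2 5 0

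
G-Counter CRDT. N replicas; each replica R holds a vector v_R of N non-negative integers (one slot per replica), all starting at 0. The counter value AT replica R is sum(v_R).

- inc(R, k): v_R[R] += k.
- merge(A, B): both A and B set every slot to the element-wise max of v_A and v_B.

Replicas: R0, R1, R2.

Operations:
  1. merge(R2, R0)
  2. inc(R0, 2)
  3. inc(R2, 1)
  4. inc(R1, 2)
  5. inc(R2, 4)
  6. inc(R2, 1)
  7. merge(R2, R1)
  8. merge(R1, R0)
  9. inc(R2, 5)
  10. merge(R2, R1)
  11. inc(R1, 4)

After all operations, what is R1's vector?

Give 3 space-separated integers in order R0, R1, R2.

Op 1: merge R2<->R0 -> R2=(0,0,0) R0=(0,0,0)
Op 2: inc R0 by 2 -> R0=(2,0,0) value=2
Op 3: inc R2 by 1 -> R2=(0,0,1) value=1
Op 4: inc R1 by 2 -> R1=(0,2,0) value=2
Op 5: inc R2 by 4 -> R2=(0,0,5) value=5
Op 6: inc R2 by 1 -> R2=(0,0,6) value=6
Op 7: merge R2<->R1 -> R2=(0,2,6) R1=(0,2,6)
Op 8: merge R1<->R0 -> R1=(2,2,6) R0=(2,2,6)
Op 9: inc R2 by 5 -> R2=(0,2,11) value=13
Op 10: merge R2<->R1 -> R2=(2,2,11) R1=(2,2,11)
Op 11: inc R1 by 4 -> R1=(2,6,11) value=19

Answer: 2 6 11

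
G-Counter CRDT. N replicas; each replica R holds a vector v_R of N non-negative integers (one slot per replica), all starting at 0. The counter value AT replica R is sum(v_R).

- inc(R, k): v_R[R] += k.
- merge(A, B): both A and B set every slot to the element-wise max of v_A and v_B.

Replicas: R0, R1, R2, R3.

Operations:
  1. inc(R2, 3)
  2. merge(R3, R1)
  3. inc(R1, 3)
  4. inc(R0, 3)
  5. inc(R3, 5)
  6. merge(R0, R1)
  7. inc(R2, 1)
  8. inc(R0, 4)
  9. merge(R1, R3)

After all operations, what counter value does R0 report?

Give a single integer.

Op 1: inc R2 by 3 -> R2=(0,0,3,0) value=3
Op 2: merge R3<->R1 -> R3=(0,0,0,0) R1=(0,0,0,0)
Op 3: inc R1 by 3 -> R1=(0,3,0,0) value=3
Op 4: inc R0 by 3 -> R0=(3,0,0,0) value=3
Op 5: inc R3 by 5 -> R3=(0,0,0,5) value=5
Op 6: merge R0<->R1 -> R0=(3,3,0,0) R1=(3,3,0,0)
Op 7: inc R2 by 1 -> R2=(0,0,4,0) value=4
Op 8: inc R0 by 4 -> R0=(7,3,0,0) value=10
Op 9: merge R1<->R3 -> R1=(3,3,0,5) R3=(3,3,0,5)

Answer: 10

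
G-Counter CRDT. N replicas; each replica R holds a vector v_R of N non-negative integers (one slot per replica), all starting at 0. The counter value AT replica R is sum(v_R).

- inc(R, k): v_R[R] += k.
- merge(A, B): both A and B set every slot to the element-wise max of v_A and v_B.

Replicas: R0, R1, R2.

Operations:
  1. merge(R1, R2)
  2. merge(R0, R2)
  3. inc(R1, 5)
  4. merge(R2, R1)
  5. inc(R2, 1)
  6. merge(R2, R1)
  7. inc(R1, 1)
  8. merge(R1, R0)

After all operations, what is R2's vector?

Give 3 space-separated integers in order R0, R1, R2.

Op 1: merge R1<->R2 -> R1=(0,0,0) R2=(0,0,0)
Op 2: merge R0<->R2 -> R0=(0,0,0) R2=(0,0,0)
Op 3: inc R1 by 5 -> R1=(0,5,0) value=5
Op 4: merge R2<->R1 -> R2=(0,5,0) R1=(0,5,0)
Op 5: inc R2 by 1 -> R2=(0,5,1) value=6
Op 6: merge R2<->R1 -> R2=(0,5,1) R1=(0,5,1)
Op 7: inc R1 by 1 -> R1=(0,6,1) value=7
Op 8: merge R1<->R0 -> R1=(0,6,1) R0=(0,6,1)

Answer: 0 5 1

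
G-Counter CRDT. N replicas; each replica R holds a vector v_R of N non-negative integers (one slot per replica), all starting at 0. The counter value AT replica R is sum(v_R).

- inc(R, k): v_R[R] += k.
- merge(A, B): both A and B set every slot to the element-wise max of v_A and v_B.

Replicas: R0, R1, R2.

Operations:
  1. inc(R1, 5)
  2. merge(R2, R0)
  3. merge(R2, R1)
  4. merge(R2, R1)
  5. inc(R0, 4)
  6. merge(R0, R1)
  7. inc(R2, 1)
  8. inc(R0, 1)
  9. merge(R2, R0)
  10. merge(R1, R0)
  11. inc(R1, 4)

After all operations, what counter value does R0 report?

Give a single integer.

Answer: 11

Derivation:
Op 1: inc R1 by 5 -> R1=(0,5,0) value=5
Op 2: merge R2<->R0 -> R2=(0,0,0) R0=(0,0,0)
Op 3: merge R2<->R1 -> R2=(0,5,0) R1=(0,5,0)
Op 4: merge R2<->R1 -> R2=(0,5,0) R1=(0,5,0)
Op 5: inc R0 by 4 -> R0=(4,0,0) value=4
Op 6: merge R0<->R1 -> R0=(4,5,0) R1=(4,5,0)
Op 7: inc R2 by 1 -> R2=(0,5,1) value=6
Op 8: inc R0 by 1 -> R0=(5,5,0) value=10
Op 9: merge R2<->R0 -> R2=(5,5,1) R0=(5,5,1)
Op 10: merge R1<->R0 -> R1=(5,5,1) R0=(5,5,1)
Op 11: inc R1 by 4 -> R1=(5,9,1) value=15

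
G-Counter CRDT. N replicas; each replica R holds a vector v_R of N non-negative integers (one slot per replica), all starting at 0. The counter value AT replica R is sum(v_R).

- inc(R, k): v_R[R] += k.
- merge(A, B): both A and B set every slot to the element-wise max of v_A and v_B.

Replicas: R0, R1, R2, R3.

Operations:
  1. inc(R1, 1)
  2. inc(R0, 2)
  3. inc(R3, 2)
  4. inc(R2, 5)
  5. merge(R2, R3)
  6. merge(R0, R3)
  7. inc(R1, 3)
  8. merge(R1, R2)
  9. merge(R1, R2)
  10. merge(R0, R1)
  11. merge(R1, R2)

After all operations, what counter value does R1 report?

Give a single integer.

Answer: 13

Derivation:
Op 1: inc R1 by 1 -> R1=(0,1,0,0) value=1
Op 2: inc R0 by 2 -> R0=(2,0,0,0) value=2
Op 3: inc R3 by 2 -> R3=(0,0,0,2) value=2
Op 4: inc R2 by 5 -> R2=(0,0,5,0) value=5
Op 5: merge R2<->R3 -> R2=(0,0,5,2) R3=(0,0,5,2)
Op 6: merge R0<->R3 -> R0=(2,0,5,2) R3=(2,0,5,2)
Op 7: inc R1 by 3 -> R1=(0,4,0,0) value=4
Op 8: merge R1<->R2 -> R1=(0,4,5,2) R2=(0,4,5,2)
Op 9: merge R1<->R2 -> R1=(0,4,5,2) R2=(0,4,5,2)
Op 10: merge R0<->R1 -> R0=(2,4,5,2) R1=(2,4,5,2)
Op 11: merge R1<->R2 -> R1=(2,4,5,2) R2=(2,4,5,2)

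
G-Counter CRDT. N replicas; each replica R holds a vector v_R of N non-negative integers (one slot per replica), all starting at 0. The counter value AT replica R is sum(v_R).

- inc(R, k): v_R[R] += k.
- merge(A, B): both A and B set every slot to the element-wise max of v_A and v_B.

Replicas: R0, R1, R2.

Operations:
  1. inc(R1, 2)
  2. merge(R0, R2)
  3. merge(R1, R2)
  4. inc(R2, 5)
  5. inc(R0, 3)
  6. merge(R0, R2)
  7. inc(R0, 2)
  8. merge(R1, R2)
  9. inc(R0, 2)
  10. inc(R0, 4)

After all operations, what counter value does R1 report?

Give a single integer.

Op 1: inc R1 by 2 -> R1=(0,2,0) value=2
Op 2: merge R0<->R2 -> R0=(0,0,0) R2=(0,0,0)
Op 3: merge R1<->R2 -> R1=(0,2,0) R2=(0,2,0)
Op 4: inc R2 by 5 -> R2=(0,2,5) value=7
Op 5: inc R0 by 3 -> R0=(3,0,0) value=3
Op 6: merge R0<->R2 -> R0=(3,2,5) R2=(3,2,5)
Op 7: inc R0 by 2 -> R0=(5,2,5) value=12
Op 8: merge R1<->R2 -> R1=(3,2,5) R2=(3,2,5)
Op 9: inc R0 by 2 -> R0=(7,2,5) value=14
Op 10: inc R0 by 4 -> R0=(11,2,5) value=18

Answer: 10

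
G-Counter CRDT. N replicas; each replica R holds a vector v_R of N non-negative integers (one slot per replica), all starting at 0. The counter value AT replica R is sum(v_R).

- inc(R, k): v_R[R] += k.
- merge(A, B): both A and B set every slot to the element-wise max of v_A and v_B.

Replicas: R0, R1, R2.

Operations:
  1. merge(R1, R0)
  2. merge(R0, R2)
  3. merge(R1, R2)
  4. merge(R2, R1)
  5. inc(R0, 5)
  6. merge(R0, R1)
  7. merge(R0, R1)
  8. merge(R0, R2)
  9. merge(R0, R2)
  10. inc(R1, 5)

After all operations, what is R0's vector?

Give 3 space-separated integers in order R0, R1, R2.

Answer: 5 0 0

Derivation:
Op 1: merge R1<->R0 -> R1=(0,0,0) R0=(0,0,0)
Op 2: merge R0<->R2 -> R0=(0,0,0) R2=(0,0,0)
Op 3: merge R1<->R2 -> R1=(0,0,0) R2=(0,0,0)
Op 4: merge R2<->R1 -> R2=(0,0,0) R1=(0,0,0)
Op 5: inc R0 by 5 -> R0=(5,0,0) value=5
Op 6: merge R0<->R1 -> R0=(5,0,0) R1=(5,0,0)
Op 7: merge R0<->R1 -> R0=(5,0,0) R1=(5,0,0)
Op 8: merge R0<->R2 -> R0=(5,0,0) R2=(5,0,0)
Op 9: merge R0<->R2 -> R0=(5,0,0) R2=(5,0,0)
Op 10: inc R1 by 5 -> R1=(5,5,0) value=10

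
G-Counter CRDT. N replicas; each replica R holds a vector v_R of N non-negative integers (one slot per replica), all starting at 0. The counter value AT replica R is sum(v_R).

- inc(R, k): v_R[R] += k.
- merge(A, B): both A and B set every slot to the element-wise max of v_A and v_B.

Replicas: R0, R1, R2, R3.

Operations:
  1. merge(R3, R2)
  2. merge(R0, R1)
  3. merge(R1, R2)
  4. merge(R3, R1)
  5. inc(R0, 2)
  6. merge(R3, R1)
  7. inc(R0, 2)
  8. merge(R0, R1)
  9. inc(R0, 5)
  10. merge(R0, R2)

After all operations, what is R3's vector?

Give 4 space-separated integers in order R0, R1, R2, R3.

Answer: 0 0 0 0

Derivation:
Op 1: merge R3<->R2 -> R3=(0,0,0,0) R2=(0,0,0,0)
Op 2: merge R0<->R1 -> R0=(0,0,0,0) R1=(0,0,0,0)
Op 3: merge R1<->R2 -> R1=(0,0,0,0) R2=(0,0,0,0)
Op 4: merge R3<->R1 -> R3=(0,0,0,0) R1=(0,0,0,0)
Op 5: inc R0 by 2 -> R0=(2,0,0,0) value=2
Op 6: merge R3<->R1 -> R3=(0,0,0,0) R1=(0,0,0,0)
Op 7: inc R0 by 2 -> R0=(4,0,0,0) value=4
Op 8: merge R0<->R1 -> R0=(4,0,0,0) R1=(4,0,0,0)
Op 9: inc R0 by 5 -> R0=(9,0,0,0) value=9
Op 10: merge R0<->R2 -> R0=(9,0,0,0) R2=(9,0,0,0)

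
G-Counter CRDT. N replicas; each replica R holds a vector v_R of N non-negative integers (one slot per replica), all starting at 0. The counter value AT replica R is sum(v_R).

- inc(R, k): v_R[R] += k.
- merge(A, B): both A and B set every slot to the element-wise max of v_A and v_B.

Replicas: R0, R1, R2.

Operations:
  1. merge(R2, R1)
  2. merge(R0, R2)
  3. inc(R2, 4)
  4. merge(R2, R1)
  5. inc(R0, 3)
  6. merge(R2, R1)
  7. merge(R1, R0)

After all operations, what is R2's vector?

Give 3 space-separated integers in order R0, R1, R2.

Answer: 0 0 4

Derivation:
Op 1: merge R2<->R1 -> R2=(0,0,0) R1=(0,0,0)
Op 2: merge R0<->R2 -> R0=(0,0,0) R2=(0,0,0)
Op 3: inc R2 by 4 -> R2=(0,0,4) value=4
Op 4: merge R2<->R1 -> R2=(0,0,4) R1=(0,0,4)
Op 5: inc R0 by 3 -> R0=(3,0,0) value=3
Op 6: merge R2<->R1 -> R2=(0,0,4) R1=(0,0,4)
Op 7: merge R1<->R0 -> R1=(3,0,4) R0=(3,0,4)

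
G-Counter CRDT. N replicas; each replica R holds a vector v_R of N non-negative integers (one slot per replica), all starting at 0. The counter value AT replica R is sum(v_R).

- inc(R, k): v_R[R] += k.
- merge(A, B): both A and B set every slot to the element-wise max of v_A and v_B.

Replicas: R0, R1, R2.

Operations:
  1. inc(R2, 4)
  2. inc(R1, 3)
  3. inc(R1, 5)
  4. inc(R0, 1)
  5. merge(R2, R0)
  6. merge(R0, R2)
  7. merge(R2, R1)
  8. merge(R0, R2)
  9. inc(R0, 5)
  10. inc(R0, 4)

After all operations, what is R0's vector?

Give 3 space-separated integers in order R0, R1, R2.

Op 1: inc R2 by 4 -> R2=(0,0,4) value=4
Op 2: inc R1 by 3 -> R1=(0,3,0) value=3
Op 3: inc R1 by 5 -> R1=(0,8,0) value=8
Op 4: inc R0 by 1 -> R0=(1,0,0) value=1
Op 5: merge R2<->R0 -> R2=(1,0,4) R0=(1,0,4)
Op 6: merge R0<->R2 -> R0=(1,0,4) R2=(1,0,4)
Op 7: merge R2<->R1 -> R2=(1,8,4) R1=(1,8,4)
Op 8: merge R0<->R2 -> R0=(1,8,4) R2=(1,8,4)
Op 9: inc R0 by 5 -> R0=(6,8,4) value=18
Op 10: inc R0 by 4 -> R0=(10,8,4) value=22

Answer: 10 8 4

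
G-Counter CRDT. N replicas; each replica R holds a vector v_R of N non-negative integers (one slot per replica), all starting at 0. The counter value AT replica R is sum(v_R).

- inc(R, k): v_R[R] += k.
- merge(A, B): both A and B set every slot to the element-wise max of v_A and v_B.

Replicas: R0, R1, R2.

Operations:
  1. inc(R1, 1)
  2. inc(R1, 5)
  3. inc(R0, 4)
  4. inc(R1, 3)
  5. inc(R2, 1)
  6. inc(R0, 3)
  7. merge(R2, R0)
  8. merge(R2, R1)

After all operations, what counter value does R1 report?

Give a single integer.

Op 1: inc R1 by 1 -> R1=(0,1,0) value=1
Op 2: inc R1 by 5 -> R1=(0,6,0) value=6
Op 3: inc R0 by 4 -> R0=(4,0,0) value=4
Op 4: inc R1 by 3 -> R1=(0,9,0) value=9
Op 5: inc R2 by 1 -> R2=(0,0,1) value=1
Op 6: inc R0 by 3 -> R0=(7,0,0) value=7
Op 7: merge R2<->R0 -> R2=(7,0,1) R0=(7,0,1)
Op 8: merge R2<->R1 -> R2=(7,9,1) R1=(7,9,1)

Answer: 17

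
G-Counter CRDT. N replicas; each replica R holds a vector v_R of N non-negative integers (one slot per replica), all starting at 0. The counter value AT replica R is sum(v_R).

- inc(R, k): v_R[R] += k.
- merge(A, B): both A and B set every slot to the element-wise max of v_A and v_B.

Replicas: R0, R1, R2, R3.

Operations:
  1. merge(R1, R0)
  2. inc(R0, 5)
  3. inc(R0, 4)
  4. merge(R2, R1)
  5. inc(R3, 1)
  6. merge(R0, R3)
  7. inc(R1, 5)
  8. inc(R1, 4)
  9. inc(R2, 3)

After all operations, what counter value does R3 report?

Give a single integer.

Op 1: merge R1<->R0 -> R1=(0,0,0,0) R0=(0,0,0,0)
Op 2: inc R0 by 5 -> R0=(5,0,0,0) value=5
Op 3: inc R0 by 4 -> R0=(9,0,0,0) value=9
Op 4: merge R2<->R1 -> R2=(0,0,0,0) R1=(0,0,0,0)
Op 5: inc R3 by 1 -> R3=(0,0,0,1) value=1
Op 6: merge R0<->R3 -> R0=(9,0,0,1) R3=(9,0,0,1)
Op 7: inc R1 by 5 -> R1=(0,5,0,0) value=5
Op 8: inc R1 by 4 -> R1=(0,9,0,0) value=9
Op 9: inc R2 by 3 -> R2=(0,0,3,0) value=3

Answer: 10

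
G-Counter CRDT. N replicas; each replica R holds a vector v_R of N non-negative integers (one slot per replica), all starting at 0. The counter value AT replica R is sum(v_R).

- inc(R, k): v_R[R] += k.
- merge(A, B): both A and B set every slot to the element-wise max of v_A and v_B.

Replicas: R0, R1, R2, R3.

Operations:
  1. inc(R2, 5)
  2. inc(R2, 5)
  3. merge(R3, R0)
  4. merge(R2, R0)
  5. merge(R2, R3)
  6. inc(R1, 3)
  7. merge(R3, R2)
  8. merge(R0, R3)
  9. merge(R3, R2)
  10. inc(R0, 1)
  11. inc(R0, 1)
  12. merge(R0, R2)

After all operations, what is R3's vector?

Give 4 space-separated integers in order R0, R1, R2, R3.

Answer: 0 0 10 0

Derivation:
Op 1: inc R2 by 5 -> R2=(0,0,5,0) value=5
Op 2: inc R2 by 5 -> R2=(0,0,10,0) value=10
Op 3: merge R3<->R0 -> R3=(0,0,0,0) R0=(0,0,0,0)
Op 4: merge R2<->R0 -> R2=(0,0,10,0) R0=(0,0,10,0)
Op 5: merge R2<->R3 -> R2=(0,0,10,0) R3=(0,0,10,0)
Op 6: inc R1 by 3 -> R1=(0,3,0,0) value=3
Op 7: merge R3<->R2 -> R3=(0,0,10,0) R2=(0,0,10,0)
Op 8: merge R0<->R3 -> R0=(0,0,10,0) R3=(0,0,10,0)
Op 9: merge R3<->R2 -> R3=(0,0,10,0) R2=(0,0,10,0)
Op 10: inc R0 by 1 -> R0=(1,0,10,0) value=11
Op 11: inc R0 by 1 -> R0=(2,0,10,0) value=12
Op 12: merge R0<->R2 -> R0=(2,0,10,0) R2=(2,0,10,0)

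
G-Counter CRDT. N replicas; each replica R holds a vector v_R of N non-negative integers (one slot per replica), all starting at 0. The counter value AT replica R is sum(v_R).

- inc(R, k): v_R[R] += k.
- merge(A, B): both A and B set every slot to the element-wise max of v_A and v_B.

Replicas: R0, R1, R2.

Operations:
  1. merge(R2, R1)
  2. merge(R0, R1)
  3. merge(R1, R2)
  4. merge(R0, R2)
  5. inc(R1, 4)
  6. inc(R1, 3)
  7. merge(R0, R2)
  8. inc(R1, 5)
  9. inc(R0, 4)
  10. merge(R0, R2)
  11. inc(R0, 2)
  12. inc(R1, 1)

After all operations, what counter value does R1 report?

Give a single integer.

Answer: 13

Derivation:
Op 1: merge R2<->R1 -> R2=(0,0,0) R1=(0,0,0)
Op 2: merge R0<->R1 -> R0=(0,0,0) R1=(0,0,0)
Op 3: merge R1<->R2 -> R1=(0,0,0) R2=(0,0,0)
Op 4: merge R0<->R2 -> R0=(0,0,0) R2=(0,0,0)
Op 5: inc R1 by 4 -> R1=(0,4,0) value=4
Op 6: inc R1 by 3 -> R1=(0,7,0) value=7
Op 7: merge R0<->R2 -> R0=(0,0,0) R2=(0,0,0)
Op 8: inc R1 by 5 -> R1=(0,12,0) value=12
Op 9: inc R0 by 4 -> R0=(4,0,0) value=4
Op 10: merge R0<->R2 -> R0=(4,0,0) R2=(4,0,0)
Op 11: inc R0 by 2 -> R0=(6,0,0) value=6
Op 12: inc R1 by 1 -> R1=(0,13,0) value=13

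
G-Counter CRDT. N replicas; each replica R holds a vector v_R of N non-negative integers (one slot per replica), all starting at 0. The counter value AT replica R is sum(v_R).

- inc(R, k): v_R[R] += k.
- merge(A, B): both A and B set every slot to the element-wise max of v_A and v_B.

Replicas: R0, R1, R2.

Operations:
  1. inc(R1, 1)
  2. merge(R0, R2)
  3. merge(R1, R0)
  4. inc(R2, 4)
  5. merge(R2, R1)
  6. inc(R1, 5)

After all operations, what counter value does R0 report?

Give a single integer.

Answer: 1

Derivation:
Op 1: inc R1 by 1 -> R1=(0,1,0) value=1
Op 2: merge R0<->R2 -> R0=(0,0,0) R2=(0,0,0)
Op 3: merge R1<->R0 -> R1=(0,1,0) R0=(0,1,0)
Op 4: inc R2 by 4 -> R2=(0,0,4) value=4
Op 5: merge R2<->R1 -> R2=(0,1,4) R1=(0,1,4)
Op 6: inc R1 by 5 -> R1=(0,6,4) value=10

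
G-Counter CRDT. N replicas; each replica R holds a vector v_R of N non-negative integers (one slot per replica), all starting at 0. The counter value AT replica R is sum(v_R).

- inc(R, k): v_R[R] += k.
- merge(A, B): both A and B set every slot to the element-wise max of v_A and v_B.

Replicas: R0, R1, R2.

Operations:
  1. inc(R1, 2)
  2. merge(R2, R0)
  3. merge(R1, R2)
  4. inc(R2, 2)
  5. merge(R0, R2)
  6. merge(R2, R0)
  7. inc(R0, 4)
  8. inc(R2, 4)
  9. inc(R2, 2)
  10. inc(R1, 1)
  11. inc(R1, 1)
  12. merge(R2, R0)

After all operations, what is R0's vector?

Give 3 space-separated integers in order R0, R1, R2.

Op 1: inc R1 by 2 -> R1=(0,2,0) value=2
Op 2: merge R2<->R0 -> R2=(0,0,0) R0=(0,0,0)
Op 3: merge R1<->R2 -> R1=(0,2,0) R2=(0,2,0)
Op 4: inc R2 by 2 -> R2=(0,2,2) value=4
Op 5: merge R0<->R2 -> R0=(0,2,2) R2=(0,2,2)
Op 6: merge R2<->R0 -> R2=(0,2,2) R0=(0,2,2)
Op 7: inc R0 by 4 -> R0=(4,2,2) value=8
Op 8: inc R2 by 4 -> R2=(0,2,6) value=8
Op 9: inc R2 by 2 -> R2=(0,2,8) value=10
Op 10: inc R1 by 1 -> R1=(0,3,0) value=3
Op 11: inc R1 by 1 -> R1=(0,4,0) value=4
Op 12: merge R2<->R0 -> R2=(4,2,8) R0=(4,2,8)

Answer: 4 2 8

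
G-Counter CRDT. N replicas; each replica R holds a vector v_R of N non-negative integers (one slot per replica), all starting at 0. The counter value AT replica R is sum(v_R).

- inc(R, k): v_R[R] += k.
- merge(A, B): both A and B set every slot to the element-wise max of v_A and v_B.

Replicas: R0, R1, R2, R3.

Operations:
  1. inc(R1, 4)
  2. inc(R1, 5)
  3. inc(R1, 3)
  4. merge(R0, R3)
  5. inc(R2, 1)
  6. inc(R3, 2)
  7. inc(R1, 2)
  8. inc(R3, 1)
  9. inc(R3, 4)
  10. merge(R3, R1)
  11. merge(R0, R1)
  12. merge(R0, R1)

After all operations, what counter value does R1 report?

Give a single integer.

Op 1: inc R1 by 4 -> R1=(0,4,0,0) value=4
Op 2: inc R1 by 5 -> R1=(0,9,0,0) value=9
Op 3: inc R1 by 3 -> R1=(0,12,0,0) value=12
Op 4: merge R0<->R3 -> R0=(0,0,0,0) R3=(0,0,0,0)
Op 5: inc R2 by 1 -> R2=(0,0,1,0) value=1
Op 6: inc R3 by 2 -> R3=(0,0,0,2) value=2
Op 7: inc R1 by 2 -> R1=(0,14,0,0) value=14
Op 8: inc R3 by 1 -> R3=(0,0,0,3) value=3
Op 9: inc R3 by 4 -> R3=(0,0,0,7) value=7
Op 10: merge R3<->R1 -> R3=(0,14,0,7) R1=(0,14,0,7)
Op 11: merge R0<->R1 -> R0=(0,14,0,7) R1=(0,14,0,7)
Op 12: merge R0<->R1 -> R0=(0,14,0,7) R1=(0,14,0,7)

Answer: 21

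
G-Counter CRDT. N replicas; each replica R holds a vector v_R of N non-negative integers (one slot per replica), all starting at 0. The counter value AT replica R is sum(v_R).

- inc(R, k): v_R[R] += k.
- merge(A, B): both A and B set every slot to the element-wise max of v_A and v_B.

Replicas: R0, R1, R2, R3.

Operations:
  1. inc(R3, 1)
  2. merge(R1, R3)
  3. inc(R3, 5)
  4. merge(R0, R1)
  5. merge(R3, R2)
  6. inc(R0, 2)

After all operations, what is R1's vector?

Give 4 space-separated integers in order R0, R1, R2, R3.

Op 1: inc R3 by 1 -> R3=(0,0,0,1) value=1
Op 2: merge R1<->R3 -> R1=(0,0,0,1) R3=(0,0,0,1)
Op 3: inc R3 by 5 -> R3=(0,0,0,6) value=6
Op 4: merge R0<->R1 -> R0=(0,0,0,1) R1=(0,0,0,1)
Op 5: merge R3<->R2 -> R3=(0,0,0,6) R2=(0,0,0,6)
Op 6: inc R0 by 2 -> R0=(2,0,0,1) value=3

Answer: 0 0 0 1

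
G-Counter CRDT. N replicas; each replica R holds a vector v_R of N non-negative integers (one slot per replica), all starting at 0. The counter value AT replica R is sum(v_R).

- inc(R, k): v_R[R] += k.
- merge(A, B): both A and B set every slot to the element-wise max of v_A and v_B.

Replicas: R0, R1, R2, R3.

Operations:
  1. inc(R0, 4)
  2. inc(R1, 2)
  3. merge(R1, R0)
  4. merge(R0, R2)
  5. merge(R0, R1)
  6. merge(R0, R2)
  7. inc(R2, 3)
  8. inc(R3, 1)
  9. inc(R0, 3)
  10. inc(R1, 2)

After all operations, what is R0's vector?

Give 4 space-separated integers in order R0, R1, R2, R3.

Op 1: inc R0 by 4 -> R0=(4,0,0,0) value=4
Op 2: inc R1 by 2 -> R1=(0,2,0,0) value=2
Op 3: merge R1<->R0 -> R1=(4,2,0,0) R0=(4,2,0,0)
Op 4: merge R0<->R2 -> R0=(4,2,0,0) R2=(4,2,0,0)
Op 5: merge R0<->R1 -> R0=(4,2,0,0) R1=(4,2,0,0)
Op 6: merge R0<->R2 -> R0=(4,2,0,0) R2=(4,2,0,0)
Op 7: inc R2 by 3 -> R2=(4,2,3,0) value=9
Op 8: inc R3 by 1 -> R3=(0,0,0,1) value=1
Op 9: inc R0 by 3 -> R0=(7,2,0,0) value=9
Op 10: inc R1 by 2 -> R1=(4,4,0,0) value=8

Answer: 7 2 0 0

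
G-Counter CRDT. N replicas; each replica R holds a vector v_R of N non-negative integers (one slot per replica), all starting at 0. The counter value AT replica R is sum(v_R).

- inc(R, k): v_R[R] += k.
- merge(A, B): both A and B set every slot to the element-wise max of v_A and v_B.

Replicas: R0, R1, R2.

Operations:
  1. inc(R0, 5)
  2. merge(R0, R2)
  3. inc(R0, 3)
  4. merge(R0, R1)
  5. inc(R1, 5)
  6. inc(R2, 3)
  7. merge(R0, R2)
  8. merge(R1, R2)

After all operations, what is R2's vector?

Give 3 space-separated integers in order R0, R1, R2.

Answer: 8 5 3

Derivation:
Op 1: inc R0 by 5 -> R0=(5,0,0) value=5
Op 2: merge R0<->R2 -> R0=(5,0,0) R2=(5,0,0)
Op 3: inc R0 by 3 -> R0=(8,0,0) value=8
Op 4: merge R0<->R1 -> R0=(8,0,0) R1=(8,0,0)
Op 5: inc R1 by 5 -> R1=(8,5,0) value=13
Op 6: inc R2 by 3 -> R2=(5,0,3) value=8
Op 7: merge R0<->R2 -> R0=(8,0,3) R2=(8,0,3)
Op 8: merge R1<->R2 -> R1=(8,5,3) R2=(8,5,3)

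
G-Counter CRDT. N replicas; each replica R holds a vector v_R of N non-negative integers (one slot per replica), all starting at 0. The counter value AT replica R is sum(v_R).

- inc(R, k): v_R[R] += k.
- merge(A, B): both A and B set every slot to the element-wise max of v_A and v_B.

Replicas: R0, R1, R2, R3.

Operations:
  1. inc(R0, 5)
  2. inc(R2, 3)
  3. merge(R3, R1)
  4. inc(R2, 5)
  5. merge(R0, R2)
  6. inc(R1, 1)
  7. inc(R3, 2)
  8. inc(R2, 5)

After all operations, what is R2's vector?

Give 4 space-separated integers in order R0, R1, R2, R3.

Answer: 5 0 13 0

Derivation:
Op 1: inc R0 by 5 -> R0=(5,0,0,0) value=5
Op 2: inc R2 by 3 -> R2=(0,0,3,0) value=3
Op 3: merge R3<->R1 -> R3=(0,0,0,0) R1=(0,0,0,0)
Op 4: inc R2 by 5 -> R2=(0,0,8,0) value=8
Op 5: merge R0<->R2 -> R0=(5,0,8,0) R2=(5,0,8,0)
Op 6: inc R1 by 1 -> R1=(0,1,0,0) value=1
Op 7: inc R3 by 2 -> R3=(0,0,0,2) value=2
Op 8: inc R2 by 5 -> R2=(5,0,13,0) value=18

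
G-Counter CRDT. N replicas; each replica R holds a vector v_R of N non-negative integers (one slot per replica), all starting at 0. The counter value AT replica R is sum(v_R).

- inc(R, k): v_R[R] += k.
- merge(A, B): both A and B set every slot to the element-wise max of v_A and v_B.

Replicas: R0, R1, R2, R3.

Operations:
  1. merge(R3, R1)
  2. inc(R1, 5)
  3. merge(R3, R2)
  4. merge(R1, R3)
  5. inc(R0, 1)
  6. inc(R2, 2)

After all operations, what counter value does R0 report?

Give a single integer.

Op 1: merge R3<->R1 -> R3=(0,0,0,0) R1=(0,0,0,0)
Op 2: inc R1 by 5 -> R1=(0,5,0,0) value=5
Op 3: merge R3<->R2 -> R3=(0,0,0,0) R2=(0,0,0,0)
Op 4: merge R1<->R3 -> R1=(0,5,0,0) R3=(0,5,0,0)
Op 5: inc R0 by 1 -> R0=(1,0,0,0) value=1
Op 6: inc R2 by 2 -> R2=(0,0,2,0) value=2

Answer: 1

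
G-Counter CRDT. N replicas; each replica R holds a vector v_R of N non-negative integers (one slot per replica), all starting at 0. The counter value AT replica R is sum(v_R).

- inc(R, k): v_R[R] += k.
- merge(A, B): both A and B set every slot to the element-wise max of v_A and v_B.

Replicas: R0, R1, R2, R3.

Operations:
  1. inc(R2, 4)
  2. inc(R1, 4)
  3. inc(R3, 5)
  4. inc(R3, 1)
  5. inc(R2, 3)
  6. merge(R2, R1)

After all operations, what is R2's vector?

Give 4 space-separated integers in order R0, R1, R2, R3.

Op 1: inc R2 by 4 -> R2=(0,0,4,0) value=4
Op 2: inc R1 by 4 -> R1=(0,4,0,0) value=4
Op 3: inc R3 by 5 -> R3=(0,0,0,5) value=5
Op 4: inc R3 by 1 -> R3=(0,0,0,6) value=6
Op 5: inc R2 by 3 -> R2=(0,0,7,0) value=7
Op 6: merge R2<->R1 -> R2=(0,4,7,0) R1=(0,4,7,0)

Answer: 0 4 7 0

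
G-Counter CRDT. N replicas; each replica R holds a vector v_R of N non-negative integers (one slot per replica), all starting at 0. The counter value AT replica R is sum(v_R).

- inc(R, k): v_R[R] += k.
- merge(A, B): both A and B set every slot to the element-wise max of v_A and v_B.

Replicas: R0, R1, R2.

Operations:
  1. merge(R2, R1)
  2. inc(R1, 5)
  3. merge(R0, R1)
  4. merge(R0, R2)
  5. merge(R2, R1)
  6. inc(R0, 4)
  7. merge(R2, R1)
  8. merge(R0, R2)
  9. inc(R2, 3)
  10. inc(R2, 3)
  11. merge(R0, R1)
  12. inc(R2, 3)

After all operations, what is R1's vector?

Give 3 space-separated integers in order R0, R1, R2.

Answer: 4 5 0

Derivation:
Op 1: merge R2<->R1 -> R2=(0,0,0) R1=(0,0,0)
Op 2: inc R1 by 5 -> R1=(0,5,0) value=5
Op 3: merge R0<->R1 -> R0=(0,5,0) R1=(0,5,0)
Op 4: merge R0<->R2 -> R0=(0,5,0) R2=(0,5,0)
Op 5: merge R2<->R1 -> R2=(0,5,0) R1=(0,5,0)
Op 6: inc R0 by 4 -> R0=(4,5,0) value=9
Op 7: merge R2<->R1 -> R2=(0,5,0) R1=(0,5,0)
Op 8: merge R0<->R2 -> R0=(4,5,0) R2=(4,5,0)
Op 9: inc R2 by 3 -> R2=(4,5,3) value=12
Op 10: inc R2 by 3 -> R2=(4,5,6) value=15
Op 11: merge R0<->R1 -> R0=(4,5,0) R1=(4,5,0)
Op 12: inc R2 by 3 -> R2=(4,5,9) value=18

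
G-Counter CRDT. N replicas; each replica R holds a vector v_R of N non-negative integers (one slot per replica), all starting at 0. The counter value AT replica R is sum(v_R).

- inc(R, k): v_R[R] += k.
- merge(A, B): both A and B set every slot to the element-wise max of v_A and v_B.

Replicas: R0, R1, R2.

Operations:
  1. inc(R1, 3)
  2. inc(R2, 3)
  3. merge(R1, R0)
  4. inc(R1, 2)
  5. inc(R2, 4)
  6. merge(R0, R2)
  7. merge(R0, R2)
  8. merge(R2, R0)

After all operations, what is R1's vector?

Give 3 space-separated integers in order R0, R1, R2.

Op 1: inc R1 by 3 -> R1=(0,3,0) value=3
Op 2: inc R2 by 3 -> R2=(0,0,3) value=3
Op 3: merge R1<->R0 -> R1=(0,3,0) R0=(0,3,0)
Op 4: inc R1 by 2 -> R1=(0,5,0) value=5
Op 5: inc R2 by 4 -> R2=(0,0,7) value=7
Op 6: merge R0<->R2 -> R0=(0,3,7) R2=(0,3,7)
Op 7: merge R0<->R2 -> R0=(0,3,7) R2=(0,3,7)
Op 8: merge R2<->R0 -> R2=(0,3,7) R0=(0,3,7)

Answer: 0 5 0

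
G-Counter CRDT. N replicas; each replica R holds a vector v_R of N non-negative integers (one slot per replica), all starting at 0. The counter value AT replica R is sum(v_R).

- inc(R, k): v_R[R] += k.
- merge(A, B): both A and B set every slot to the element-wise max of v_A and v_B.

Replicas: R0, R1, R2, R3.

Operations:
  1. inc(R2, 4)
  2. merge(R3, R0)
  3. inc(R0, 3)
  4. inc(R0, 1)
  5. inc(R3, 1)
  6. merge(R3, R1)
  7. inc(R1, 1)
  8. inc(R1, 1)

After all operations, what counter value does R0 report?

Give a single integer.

Op 1: inc R2 by 4 -> R2=(0,0,4,0) value=4
Op 2: merge R3<->R0 -> R3=(0,0,0,0) R0=(0,0,0,0)
Op 3: inc R0 by 3 -> R0=(3,0,0,0) value=3
Op 4: inc R0 by 1 -> R0=(4,0,0,0) value=4
Op 5: inc R3 by 1 -> R3=(0,0,0,1) value=1
Op 6: merge R3<->R1 -> R3=(0,0,0,1) R1=(0,0,0,1)
Op 7: inc R1 by 1 -> R1=(0,1,0,1) value=2
Op 8: inc R1 by 1 -> R1=(0,2,0,1) value=3

Answer: 4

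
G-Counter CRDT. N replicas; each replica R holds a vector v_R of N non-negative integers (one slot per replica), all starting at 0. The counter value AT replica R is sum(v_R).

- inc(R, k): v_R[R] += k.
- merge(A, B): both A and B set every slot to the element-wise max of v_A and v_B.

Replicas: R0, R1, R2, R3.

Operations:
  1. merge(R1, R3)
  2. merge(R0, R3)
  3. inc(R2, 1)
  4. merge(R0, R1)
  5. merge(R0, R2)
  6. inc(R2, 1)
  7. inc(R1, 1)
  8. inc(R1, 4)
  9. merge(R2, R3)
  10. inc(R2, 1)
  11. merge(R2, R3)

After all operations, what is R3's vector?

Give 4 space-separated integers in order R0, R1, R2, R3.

Op 1: merge R1<->R3 -> R1=(0,0,0,0) R3=(0,0,0,0)
Op 2: merge R0<->R3 -> R0=(0,0,0,0) R3=(0,0,0,0)
Op 3: inc R2 by 1 -> R2=(0,0,1,0) value=1
Op 4: merge R0<->R1 -> R0=(0,0,0,0) R1=(0,0,0,0)
Op 5: merge R0<->R2 -> R0=(0,0,1,0) R2=(0,0,1,0)
Op 6: inc R2 by 1 -> R2=(0,0,2,0) value=2
Op 7: inc R1 by 1 -> R1=(0,1,0,0) value=1
Op 8: inc R1 by 4 -> R1=(0,5,0,0) value=5
Op 9: merge R2<->R3 -> R2=(0,0,2,0) R3=(0,0,2,0)
Op 10: inc R2 by 1 -> R2=(0,0,3,0) value=3
Op 11: merge R2<->R3 -> R2=(0,0,3,0) R3=(0,0,3,0)

Answer: 0 0 3 0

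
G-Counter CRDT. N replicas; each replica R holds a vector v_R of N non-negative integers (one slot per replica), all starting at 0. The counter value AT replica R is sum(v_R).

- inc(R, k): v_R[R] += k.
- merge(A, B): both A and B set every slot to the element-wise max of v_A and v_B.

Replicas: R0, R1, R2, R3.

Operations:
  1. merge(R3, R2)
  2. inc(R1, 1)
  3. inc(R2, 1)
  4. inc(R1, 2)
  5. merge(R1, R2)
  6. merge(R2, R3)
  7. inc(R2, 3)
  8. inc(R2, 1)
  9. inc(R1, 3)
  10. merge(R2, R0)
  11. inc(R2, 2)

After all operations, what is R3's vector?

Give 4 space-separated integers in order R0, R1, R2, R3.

Answer: 0 3 1 0

Derivation:
Op 1: merge R3<->R2 -> R3=(0,0,0,0) R2=(0,0,0,0)
Op 2: inc R1 by 1 -> R1=(0,1,0,0) value=1
Op 3: inc R2 by 1 -> R2=(0,0,1,0) value=1
Op 4: inc R1 by 2 -> R1=(0,3,0,0) value=3
Op 5: merge R1<->R2 -> R1=(0,3,1,0) R2=(0,3,1,0)
Op 6: merge R2<->R3 -> R2=(0,3,1,0) R3=(0,3,1,0)
Op 7: inc R2 by 3 -> R2=(0,3,4,0) value=7
Op 8: inc R2 by 1 -> R2=(0,3,5,0) value=8
Op 9: inc R1 by 3 -> R1=(0,6,1,0) value=7
Op 10: merge R2<->R0 -> R2=(0,3,5,0) R0=(0,3,5,0)
Op 11: inc R2 by 2 -> R2=(0,3,7,0) value=10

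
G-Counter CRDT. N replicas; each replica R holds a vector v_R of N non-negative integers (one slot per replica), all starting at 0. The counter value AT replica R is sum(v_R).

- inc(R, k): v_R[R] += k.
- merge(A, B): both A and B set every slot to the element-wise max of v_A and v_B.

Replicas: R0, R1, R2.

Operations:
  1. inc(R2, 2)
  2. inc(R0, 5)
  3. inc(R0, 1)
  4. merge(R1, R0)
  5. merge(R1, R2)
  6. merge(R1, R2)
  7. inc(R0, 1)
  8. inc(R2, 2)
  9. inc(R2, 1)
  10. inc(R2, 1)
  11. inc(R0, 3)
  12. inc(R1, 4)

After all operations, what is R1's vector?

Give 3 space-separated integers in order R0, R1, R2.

Answer: 6 4 2

Derivation:
Op 1: inc R2 by 2 -> R2=(0,0,2) value=2
Op 2: inc R0 by 5 -> R0=(5,0,0) value=5
Op 3: inc R0 by 1 -> R0=(6,0,0) value=6
Op 4: merge R1<->R0 -> R1=(6,0,0) R0=(6,0,0)
Op 5: merge R1<->R2 -> R1=(6,0,2) R2=(6,0,2)
Op 6: merge R1<->R2 -> R1=(6,0,2) R2=(6,0,2)
Op 7: inc R0 by 1 -> R0=(7,0,0) value=7
Op 8: inc R2 by 2 -> R2=(6,0,4) value=10
Op 9: inc R2 by 1 -> R2=(6,0,5) value=11
Op 10: inc R2 by 1 -> R2=(6,0,6) value=12
Op 11: inc R0 by 3 -> R0=(10,0,0) value=10
Op 12: inc R1 by 4 -> R1=(6,4,2) value=12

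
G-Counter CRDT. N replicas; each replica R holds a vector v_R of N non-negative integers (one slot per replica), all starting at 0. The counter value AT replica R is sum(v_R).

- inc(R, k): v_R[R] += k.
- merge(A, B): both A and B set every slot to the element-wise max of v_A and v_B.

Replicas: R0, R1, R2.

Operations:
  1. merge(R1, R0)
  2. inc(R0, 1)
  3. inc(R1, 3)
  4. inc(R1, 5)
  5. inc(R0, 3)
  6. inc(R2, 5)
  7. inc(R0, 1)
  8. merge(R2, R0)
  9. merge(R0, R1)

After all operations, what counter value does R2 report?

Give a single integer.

Op 1: merge R1<->R0 -> R1=(0,0,0) R0=(0,0,0)
Op 2: inc R0 by 1 -> R0=(1,0,0) value=1
Op 3: inc R1 by 3 -> R1=(0,3,0) value=3
Op 4: inc R1 by 5 -> R1=(0,8,0) value=8
Op 5: inc R0 by 3 -> R0=(4,0,0) value=4
Op 6: inc R2 by 5 -> R2=(0,0,5) value=5
Op 7: inc R0 by 1 -> R0=(5,0,0) value=5
Op 8: merge R2<->R0 -> R2=(5,0,5) R0=(5,0,5)
Op 9: merge R0<->R1 -> R0=(5,8,5) R1=(5,8,5)

Answer: 10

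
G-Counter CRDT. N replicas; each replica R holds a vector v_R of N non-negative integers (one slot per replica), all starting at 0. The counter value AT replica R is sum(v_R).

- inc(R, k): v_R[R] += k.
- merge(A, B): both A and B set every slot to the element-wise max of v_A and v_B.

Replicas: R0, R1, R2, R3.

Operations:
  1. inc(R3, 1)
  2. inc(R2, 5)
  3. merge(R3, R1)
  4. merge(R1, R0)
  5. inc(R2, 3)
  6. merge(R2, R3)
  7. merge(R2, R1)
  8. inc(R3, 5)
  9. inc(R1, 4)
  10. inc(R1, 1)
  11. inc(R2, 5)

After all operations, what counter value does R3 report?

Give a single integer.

Answer: 14

Derivation:
Op 1: inc R3 by 1 -> R3=(0,0,0,1) value=1
Op 2: inc R2 by 5 -> R2=(0,0,5,0) value=5
Op 3: merge R3<->R1 -> R3=(0,0,0,1) R1=(0,0,0,1)
Op 4: merge R1<->R0 -> R1=(0,0,0,1) R0=(0,0,0,1)
Op 5: inc R2 by 3 -> R2=(0,0,8,0) value=8
Op 6: merge R2<->R3 -> R2=(0,0,8,1) R3=(0,0,8,1)
Op 7: merge R2<->R1 -> R2=(0,0,8,1) R1=(0,0,8,1)
Op 8: inc R3 by 5 -> R3=(0,0,8,6) value=14
Op 9: inc R1 by 4 -> R1=(0,4,8,1) value=13
Op 10: inc R1 by 1 -> R1=(0,5,8,1) value=14
Op 11: inc R2 by 5 -> R2=(0,0,13,1) value=14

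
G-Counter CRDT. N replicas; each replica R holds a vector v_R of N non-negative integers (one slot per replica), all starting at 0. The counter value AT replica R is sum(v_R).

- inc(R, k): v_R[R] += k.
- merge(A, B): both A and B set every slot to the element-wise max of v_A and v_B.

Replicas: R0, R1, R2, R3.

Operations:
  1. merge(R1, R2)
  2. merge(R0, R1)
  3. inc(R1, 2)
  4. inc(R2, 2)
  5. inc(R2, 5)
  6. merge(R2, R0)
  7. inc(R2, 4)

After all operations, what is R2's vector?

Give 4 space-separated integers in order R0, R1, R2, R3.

Answer: 0 0 11 0

Derivation:
Op 1: merge R1<->R2 -> R1=(0,0,0,0) R2=(0,0,0,0)
Op 2: merge R0<->R1 -> R0=(0,0,0,0) R1=(0,0,0,0)
Op 3: inc R1 by 2 -> R1=(0,2,0,0) value=2
Op 4: inc R2 by 2 -> R2=(0,0,2,0) value=2
Op 5: inc R2 by 5 -> R2=(0,0,7,0) value=7
Op 6: merge R2<->R0 -> R2=(0,0,7,0) R0=(0,0,7,0)
Op 7: inc R2 by 4 -> R2=(0,0,11,0) value=11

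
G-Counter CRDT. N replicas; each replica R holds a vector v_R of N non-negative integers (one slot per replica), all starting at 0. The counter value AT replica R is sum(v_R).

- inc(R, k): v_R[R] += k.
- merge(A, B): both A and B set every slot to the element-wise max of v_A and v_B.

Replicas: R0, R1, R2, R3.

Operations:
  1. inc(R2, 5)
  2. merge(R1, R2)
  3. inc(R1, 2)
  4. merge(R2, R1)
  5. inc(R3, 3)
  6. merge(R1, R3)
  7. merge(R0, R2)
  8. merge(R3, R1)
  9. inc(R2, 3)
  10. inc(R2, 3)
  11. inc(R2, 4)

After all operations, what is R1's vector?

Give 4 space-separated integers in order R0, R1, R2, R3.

Op 1: inc R2 by 5 -> R2=(0,0,5,0) value=5
Op 2: merge R1<->R2 -> R1=(0,0,5,0) R2=(0,0,5,0)
Op 3: inc R1 by 2 -> R1=(0,2,5,0) value=7
Op 4: merge R2<->R1 -> R2=(0,2,5,0) R1=(0,2,5,0)
Op 5: inc R3 by 3 -> R3=(0,0,0,3) value=3
Op 6: merge R1<->R3 -> R1=(0,2,5,3) R3=(0,2,5,3)
Op 7: merge R0<->R2 -> R0=(0,2,5,0) R2=(0,2,5,0)
Op 8: merge R3<->R1 -> R3=(0,2,5,3) R1=(0,2,5,3)
Op 9: inc R2 by 3 -> R2=(0,2,8,0) value=10
Op 10: inc R2 by 3 -> R2=(0,2,11,0) value=13
Op 11: inc R2 by 4 -> R2=(0,2,15,0) value=17

Answer: 0 2 5 3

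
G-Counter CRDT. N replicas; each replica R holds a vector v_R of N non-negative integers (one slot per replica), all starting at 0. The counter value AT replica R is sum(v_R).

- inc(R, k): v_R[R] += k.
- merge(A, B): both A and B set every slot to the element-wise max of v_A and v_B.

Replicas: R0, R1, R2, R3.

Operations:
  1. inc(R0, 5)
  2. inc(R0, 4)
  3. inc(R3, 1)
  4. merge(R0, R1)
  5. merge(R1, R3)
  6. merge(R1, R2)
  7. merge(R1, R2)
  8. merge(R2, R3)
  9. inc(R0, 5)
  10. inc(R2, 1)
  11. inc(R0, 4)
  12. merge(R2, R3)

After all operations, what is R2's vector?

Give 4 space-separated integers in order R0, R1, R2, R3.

Answer: 9 0 1 1

Derivation:
Op 1: inc R0 by 5 -> R0=(5,0,0,0) value=5
Op 2: inc R0 by 4 -> R0=(9,0,0,0) value=9
Op 3: inc R3 by 1 -> R3=(0,0,0,1) value=1
Op 4: merge R0<->R1 -> R0=(9,0,0,0) R1=(9,0,0,0)
Op 5: merge R1<->R3 -> R1=(9,0,0,1) R3=(9,0,0,1)
Op 6: merge R1<->R2 -> R1=(9,0,0,1) R2=(9,0,0,1)
Op 7: merge R1<->R2 -> R1=(9,0,0,1) R2=(9,0,0,1)
Op 8: merge R2<->R3 -> R2=(9,0,0,1) R3=(9,0,0,1)
Op 9: inc R0 by 5 -> R0=(14,0,0,0) value=14
Op 10: inc R2 by 1 -> R2=(9,0,1,1) value=11
Op 11: inc R0 by 4 -> R0=(18,0,0,0) value=18
Op 12: merge R2<->R3 -> R2=(9,0,1,1) R3=(9,0,1,1)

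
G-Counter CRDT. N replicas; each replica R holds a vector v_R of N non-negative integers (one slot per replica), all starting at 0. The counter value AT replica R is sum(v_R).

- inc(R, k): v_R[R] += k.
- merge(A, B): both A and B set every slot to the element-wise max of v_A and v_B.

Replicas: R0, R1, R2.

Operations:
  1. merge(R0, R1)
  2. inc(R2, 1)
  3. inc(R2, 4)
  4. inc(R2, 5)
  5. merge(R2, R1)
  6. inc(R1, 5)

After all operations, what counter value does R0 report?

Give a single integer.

Answer: 0

Derivation:
Op 1: merge R0<->R1 -> R0=(0,0,0) R1=(0,0,0)
Op 2: inc R2 by 1 -> R2=(0,0,1) value=1
Op 3: inc R2 by 4 -> R2=(0,0,5) value=5
Op 4: inc R2 by 5 -> R2=(0,0,10) value=10
Op 5: merge R2<->R1 -> R2=(0,0,10) R1=(0,0,10)
Op 6: inc R1 by 5 -> R1=(0,5,10) value=15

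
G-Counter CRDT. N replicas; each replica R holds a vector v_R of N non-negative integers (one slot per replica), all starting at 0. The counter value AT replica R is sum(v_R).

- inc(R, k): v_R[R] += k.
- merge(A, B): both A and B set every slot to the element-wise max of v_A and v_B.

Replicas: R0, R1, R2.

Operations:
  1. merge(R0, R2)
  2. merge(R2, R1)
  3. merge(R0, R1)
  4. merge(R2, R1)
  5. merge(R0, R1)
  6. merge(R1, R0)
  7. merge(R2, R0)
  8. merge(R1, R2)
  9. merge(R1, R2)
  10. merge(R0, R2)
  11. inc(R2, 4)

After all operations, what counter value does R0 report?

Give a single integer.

Answer: 0

Derivation:
Op 1: merge R0<->R2 -> R0=(0,0,0) R2=(0,0,0)
Op 2: merge R2<->R1 -> R2=(0,0,0) R1=(0,0,0)
Op 3: merge R0<->R1 -> R0=(0,0,0) R1=(0,0,0)
Op 4: merge R2<->R1 -> R2=(0,0,0) R1=(0,0,0)
Op 5: merge R0<->R1 -> R0=(0,0,0) R1=(0,0,0)
Op 6: merge R1<->R0 -> R1=(0,0,0) R0=(0,0,0)
Op 7: merge R2<->R0 -> R2=(0,0,0) R0=(0,0,0)
Op 8: merge R1<->R2 -> R1=(0,0,0) R2=(0,0,0)
Op 9: merge R1<->R2 -> R1=(0,0,0) R2=(0,0,0)
Op 10: merge R0<->R2 -> R0=(0,0,0) R2=(0,0,0)
Op 11: inc R2 by 4 -> R2=(0,0,4) value=4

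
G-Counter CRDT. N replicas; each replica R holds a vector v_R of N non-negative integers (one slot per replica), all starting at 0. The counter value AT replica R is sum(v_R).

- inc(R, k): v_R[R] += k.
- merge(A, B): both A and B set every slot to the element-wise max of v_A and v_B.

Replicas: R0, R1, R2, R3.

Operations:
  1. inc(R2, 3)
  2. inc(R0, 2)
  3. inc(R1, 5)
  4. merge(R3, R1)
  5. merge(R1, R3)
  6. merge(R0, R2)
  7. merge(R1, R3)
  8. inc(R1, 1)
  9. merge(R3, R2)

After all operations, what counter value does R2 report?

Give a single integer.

Op 1: inc R2 by 3 -> R2=(0,0,3,0) value=3
Op 2: inc R0 by 2 -> R0=(2,0,0,0) value=2
Op 3: inc R1 by 5 -> R1=(0,5,0,0) value=5
Op 4: merge R3<->R1 -> R3=(0,5,0,0) R1=(0,5,0,0)
Op 5: merge R1<->R3 -> R1=(0,5,0,0) R3=(0,5,0,0)
Op 6: merge R0<->R2 -> R0=(2,0,3,0) R2=(2,0,3,0)
Op 7: merge R1<->R3 -> R1=(0,5,0,0) R3=(0,5,0,0)
Op 8: inc R1 by 1 -> R1=(0,6,0,0) value=6
Op 9: merge R3<->R2 -> R3=(2,5,3,0) R2=(2,5,3,0)

Answer: 10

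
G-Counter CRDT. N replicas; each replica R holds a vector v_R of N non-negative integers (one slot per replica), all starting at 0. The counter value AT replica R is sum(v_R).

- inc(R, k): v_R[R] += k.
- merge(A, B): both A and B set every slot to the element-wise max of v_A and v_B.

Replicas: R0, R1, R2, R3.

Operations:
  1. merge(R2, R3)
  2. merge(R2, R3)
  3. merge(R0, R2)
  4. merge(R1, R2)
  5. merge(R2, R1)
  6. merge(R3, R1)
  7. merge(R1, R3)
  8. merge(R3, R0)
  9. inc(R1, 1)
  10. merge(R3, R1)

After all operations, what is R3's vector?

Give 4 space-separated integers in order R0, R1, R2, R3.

Answer: 0 1 0 0

Derivation:
Op 1: merge R2<->R3 -> R2=(0,0,0,0) R3=(0,0,0,0)
Op 2: merge R2<->R3 -> R2=(0,0,0,0) R3=(0,0,0,0)
Op 3: merge R0<->R2 -> R0=(0,0,0,0) R2=(0,0,0,0)
Op 4: merge R1<->R2 -> R1=(0,0,0,0) R2=(0,0,0,0)
Op 5: merge R2<->R1 -> R2=(0,0,0,0) R1=(0,0,0,0)
Op 6: merge R3<->R1 -> R3=(0,0,0,0) R1=(0,0,0,0)
Op 7: merge R1<->R3 -> R1=(0,0,0,0) R3=(0,0,0,0)
Op 8: merge R3<->R0 -> R3=(0,0,0,0) R0=(0,0,0,0)
Op 9: inc R1 by 1 -> R1=(0,1,0,0) value=1
Op 10: merge R3<->R1 -> R3=(0,1,0,0) R1=(0,1,0,0)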